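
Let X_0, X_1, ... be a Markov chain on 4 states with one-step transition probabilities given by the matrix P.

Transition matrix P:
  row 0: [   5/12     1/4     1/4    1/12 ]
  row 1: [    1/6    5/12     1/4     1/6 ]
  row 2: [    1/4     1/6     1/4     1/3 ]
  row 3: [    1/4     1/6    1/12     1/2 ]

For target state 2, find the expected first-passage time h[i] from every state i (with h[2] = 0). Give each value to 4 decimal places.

First-step conditioning: h[2] = 0; for i ≠ 2, h[i] = 1 + Σ_k P[i][k]·h[k].
  h[0] = 1 + 5/12·h[0] + 1/4·h[1] + 1/12·h[3]
  h[1] = 1 + 1/6·h[0] + 5/12·h[1] + 1/6·h[3]
  h[3] = 1 + 1/4·h[0] + 1/6·h[1] + 1/2·h[3]
Solving the 3×3 linear system over states ≠ 2 gives exactly h = [852/187, 876/187, 0, 1092/187] (h[2] = 0 is the target).

h = [4.5561, 4.6845, 0.0000, 5.8396]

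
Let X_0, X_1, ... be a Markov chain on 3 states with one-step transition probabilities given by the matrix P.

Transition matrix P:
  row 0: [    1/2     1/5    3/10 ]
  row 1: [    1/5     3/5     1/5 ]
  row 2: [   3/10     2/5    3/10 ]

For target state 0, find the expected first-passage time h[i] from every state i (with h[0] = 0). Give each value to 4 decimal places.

First-step conditioning: h[0] = 0; for i ≠ 0, h[i] = 1 + Σ_k P[i][k]·h[k].
  h[1] = 1 + 3/5·h[1] + 1/5·h[2]
  h[2] = 1 + 2/5·h[1] + 3/10·h[2]
Solving the 2×2 linear system over states ≠ 0 gives exactly h = [0, 9/2, 4] (h[0] = 0 is the target).

h = [0.0000, 4.5000, 4.0000]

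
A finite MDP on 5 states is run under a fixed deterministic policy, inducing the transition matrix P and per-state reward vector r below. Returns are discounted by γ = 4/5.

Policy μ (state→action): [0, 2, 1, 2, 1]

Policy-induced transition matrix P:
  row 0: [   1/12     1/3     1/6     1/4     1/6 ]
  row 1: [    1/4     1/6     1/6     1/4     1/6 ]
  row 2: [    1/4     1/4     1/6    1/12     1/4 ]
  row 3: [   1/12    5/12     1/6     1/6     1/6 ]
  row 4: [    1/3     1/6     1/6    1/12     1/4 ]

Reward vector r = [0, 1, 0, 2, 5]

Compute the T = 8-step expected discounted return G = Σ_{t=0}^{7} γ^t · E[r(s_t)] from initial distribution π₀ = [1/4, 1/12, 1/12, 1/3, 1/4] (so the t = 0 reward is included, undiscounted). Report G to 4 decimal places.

G = 7.0406

t=0: π = [0.2500, 0.0833, 0.0833, 0.3333, 0.2500], E[r] = 2.0000, γ^t·E[r] = 2.000000, running G = 2.000000
t=1: π = [0.1736, 0.2986, 0.1667, 0.1667, 0.1944], E[r] = 1.6042, γ^t·E[r] = 1.283333, running G = 3.283333
t=2: π = [0.2095, 0.2512, 0.1667, 0.1759, 0.1968], E[r] = 1.5868, γ^t·E[r] = 1.015556, running G = 4.298889
t=3: π = [0.2022, 0.2595, 0.1667, 0.1748, 0.1970], E[r] = 1.5938, γ^t·E[r] = 0.816000, running G = 5.114889
t=4: π = [0.2036, 0.2579, 0.1667, 0.1748, 0.1970], E[r] = 1.5924, γ^t·E[r] = 0.652267, running G = 5.767156
t=5: π = [0.2033, 0.2582, 0.1667, 0.1748, 0.1970], E[r] = 1.5927, γ^t·E[r] = 0.521894, running G = 6.289049
t=6: π = [0.2034, 0.2582, 0.1667, 0.1748, 0.1970], E[r] = 1.5927, γ^t·E[r] = 0.417504, running G = 6.706553
t=7: π = [0.2034, 0.2582, 0.1667, 0.1748, 0.1970], E[r] = 1.5927, γ^t·E[r] = 0.334005, running G = 7.040558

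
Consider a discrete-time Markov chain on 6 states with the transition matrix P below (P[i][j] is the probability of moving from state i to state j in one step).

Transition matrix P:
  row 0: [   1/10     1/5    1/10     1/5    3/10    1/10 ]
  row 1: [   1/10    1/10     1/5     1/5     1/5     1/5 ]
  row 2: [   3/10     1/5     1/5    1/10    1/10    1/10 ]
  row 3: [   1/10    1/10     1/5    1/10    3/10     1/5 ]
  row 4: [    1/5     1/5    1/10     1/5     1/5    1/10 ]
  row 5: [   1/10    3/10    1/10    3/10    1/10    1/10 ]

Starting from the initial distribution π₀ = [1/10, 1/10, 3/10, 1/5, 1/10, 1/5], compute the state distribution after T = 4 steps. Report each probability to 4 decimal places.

t=0: π = [0.1000, 0.1000, 0.3000, 0.2000, 0.1000, 0.2000]
t=1: π = [0.1700, 0.1900, 0.1600, 0.1700, 0.1800, 0.1300]
t=2: π = [0.1500, 0.1770, 0.1520, 0.1800, 0.2050, 0.1360]
t=3: π = [0.1509, 0.1779, 0.1509, 0.1804, 0.2042, 0.1357]
t=4: π = [0.1506, 0.1777, 0.1509, 0.1804, 0.2045, 0.1358]

π = [0.1506, 0.1777, 0.1509, 0.1804, 0.2045, 0.1358]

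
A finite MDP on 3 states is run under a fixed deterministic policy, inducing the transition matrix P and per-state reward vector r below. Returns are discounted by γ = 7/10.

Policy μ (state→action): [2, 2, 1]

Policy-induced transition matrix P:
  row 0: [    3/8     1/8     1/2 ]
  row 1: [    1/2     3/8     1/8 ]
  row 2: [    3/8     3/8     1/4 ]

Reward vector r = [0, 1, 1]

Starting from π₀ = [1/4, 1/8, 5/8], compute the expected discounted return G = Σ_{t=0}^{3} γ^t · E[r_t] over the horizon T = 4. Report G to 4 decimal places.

G = 1.6662

t=0: π = [0.2500, 0.1250, 0.6250], E[r] = 0.7500, γ^t·E[r] = 0.750000, running G = 0.750000
t=1: π = [0.3906, 0.3125, 0.2969], E[r] = 0.6094, γ^t·E[r] = 0.426563, running G = 1.176563
t=2: π = [0.4141, 0.2773, 0.3086], E[r] = 0.5859, γ^t·E[r] = 0.287109, running G = 1.463672
t=3: π = [0.4097, 0.2715, 0.3188], E[r] = 0.5903, γ^t·E[r] = 0.202484, running G = 1.666156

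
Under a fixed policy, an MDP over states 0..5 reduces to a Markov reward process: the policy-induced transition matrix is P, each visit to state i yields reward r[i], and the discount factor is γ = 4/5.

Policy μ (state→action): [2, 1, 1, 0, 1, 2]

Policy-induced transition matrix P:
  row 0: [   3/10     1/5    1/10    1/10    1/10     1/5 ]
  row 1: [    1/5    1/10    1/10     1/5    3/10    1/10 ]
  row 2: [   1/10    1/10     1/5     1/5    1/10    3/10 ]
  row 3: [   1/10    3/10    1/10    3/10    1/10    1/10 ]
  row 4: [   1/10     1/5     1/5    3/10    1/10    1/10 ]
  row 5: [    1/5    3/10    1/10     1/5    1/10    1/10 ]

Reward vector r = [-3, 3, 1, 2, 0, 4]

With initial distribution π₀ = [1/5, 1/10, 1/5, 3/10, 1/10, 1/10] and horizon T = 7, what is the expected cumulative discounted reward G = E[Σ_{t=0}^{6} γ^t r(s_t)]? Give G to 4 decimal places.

G = 4.6488

t=0: π = [0.2000, 0.1000, 0.2000, 0.3000, 0.1000, 0.1000], E[r] = 0.9000, γ^t·E[r] = 0.900000, running G = 0.900000
t=1: π = [0.1600, 0.2100, 0.1300, 0.2200, 0.1200, 0.1600], E[r] = 1.3600, γ^t·E[r] = 1.088000, running G = 1.988000
t=2: π = [0.1690, 0.2040, 0.1250, 0.2180, 0.1420, 0.1420], E[r] = 1.2340, γ^t·E[r] = 0.789760, running G = 2.777760
t=3: π = [0.1684, 0.2031, 0.1267, 0.2191, 0.1408, 0.1419], E[r] = 1.2366, γ^t·E[r] = 0.633139, running G = 3.410899
t=4: π = [0.1682, 0.2031, 0.1268, 0.2192, 0.1406, 0.1422], E[r] = 1.2386, γ^t·E[r] = 0.507326, running G = 3.918226
t=5: π = [0.1682, 0.2031, 0.1267, 0.2192, 0.1406, 0.1422], E[r] = 1.2387, γ^t·E[r] = 0.405886, running G = 4.324112
t=6: π = [0.1682, 0.2031, 0.1267, 0.2192, 0.1406, 0.1422], E[r] = 1.2387, γ^t·E[r] = 0.324706, running G = 4.648818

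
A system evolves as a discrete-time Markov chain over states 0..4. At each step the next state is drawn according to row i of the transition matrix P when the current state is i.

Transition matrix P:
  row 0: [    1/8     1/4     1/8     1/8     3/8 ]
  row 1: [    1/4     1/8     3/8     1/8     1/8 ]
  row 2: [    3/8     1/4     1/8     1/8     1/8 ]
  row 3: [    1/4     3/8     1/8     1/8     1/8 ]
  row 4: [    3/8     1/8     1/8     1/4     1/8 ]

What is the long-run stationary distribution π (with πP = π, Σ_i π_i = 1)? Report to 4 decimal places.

Balance equations π_j = Σ_i π_i·P[i][j]:
  π_0 = 1/8·π_0 + 1/4·π_1 + 3/8·π_2 + 1/4·π_3 + 3/8·π_4
  π_1 = 1/4·π_0 + 1/8·π_1 + 1/4·π_2 + 3/8·π_3 + 1/8·π_4
  π_2 = 1/8·π_0 + 3/8·π_1 + 1/8·π_2 + 1/8·π_3 + 1/8·π_4
  π_3 = 1/8·π_0 + 1/8·π_1 + 1/8·π_2 + 1/8·π_3 + 1/4·π_4
  normalize: π_0 + π_1 + π_2 + π_3 + π_4 = 1
Solving the linear system gives exactly π = [69/262, 57/262, 47/262, 39/262, 25/131].

π = [0.2634, 0.2176, 0.1794, 0.1489, 0.1908]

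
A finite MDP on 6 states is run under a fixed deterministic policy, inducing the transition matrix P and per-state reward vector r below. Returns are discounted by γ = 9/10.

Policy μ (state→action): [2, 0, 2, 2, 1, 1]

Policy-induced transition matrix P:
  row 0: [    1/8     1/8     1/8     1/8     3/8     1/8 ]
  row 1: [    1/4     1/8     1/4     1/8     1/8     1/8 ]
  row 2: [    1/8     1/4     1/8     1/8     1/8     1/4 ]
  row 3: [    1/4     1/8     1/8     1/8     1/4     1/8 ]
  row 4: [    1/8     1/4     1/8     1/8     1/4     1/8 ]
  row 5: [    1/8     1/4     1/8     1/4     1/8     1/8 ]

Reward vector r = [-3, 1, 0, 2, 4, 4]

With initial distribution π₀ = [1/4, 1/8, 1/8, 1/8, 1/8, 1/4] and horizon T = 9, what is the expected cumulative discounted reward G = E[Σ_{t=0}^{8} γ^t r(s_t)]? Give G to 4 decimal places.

G = 8.3234

t=0: π = [0.2500, 0.1250, 0.1250, 0.1250, 0.1250, 0.2500], E[r] = 1.1250, γ^t·E[r] = 1.125000, running G = 1.125000
t=1: π = [0.1563, 0.1875, 0.1406, 0.1563, 0.2188, 0.1406], E[r] = 1.4688, γ^t·E[r] = 1.321875, running G = 2.446875
t=2: π = [0.1680, 0.1875, 0.1484, 0.1426, 0.2109, 0.1426], E[r] = 1.3828, γ^t·E[r] = 1.120078, running G = 3.566953
t=3: π = [0.1663, 0.1877, 0.1484, 0.1428, 0.2112, 0.1436], E[r] = 1.3936, γ^t·E[r] = 1.015901, running G = 4.582854
t=4: π = [0.1663, 0.1879, 0.1485, 0.1429, 0.2108, 0.1436], E[r] = 1.3923, γ^t·E[r] = 0.913490, running G = 5.496345
t=5: π = [0.1664, 0.1879, 0.1485, 0.1429, 0.2108, 0.1436], E[r] = 1.3921, γ^t·E[r] = 0.822029, running G = 6.318373
t=6: π = [0.1663, 0.1879, 0.1485, 0.1429, 0.2108, 0.1436], E[r] = 1.3922, γ^t·E[r] = 0.739854, running G = 7.058228
t=7: π = [0.1664, 0.1879, 0.1485, 0.1429, 0.2108, 0.1436], E[r] = 1.3922, γ^t·E[r] = 0.665867, running G = 7.724095
t=8: π = [0.1664, 0.1879, 0.1485, 0.1429, 0.2108, 0.1436], E[r] = 1.3922, γ^t·E[r] = 0.599280, running G = 8.323375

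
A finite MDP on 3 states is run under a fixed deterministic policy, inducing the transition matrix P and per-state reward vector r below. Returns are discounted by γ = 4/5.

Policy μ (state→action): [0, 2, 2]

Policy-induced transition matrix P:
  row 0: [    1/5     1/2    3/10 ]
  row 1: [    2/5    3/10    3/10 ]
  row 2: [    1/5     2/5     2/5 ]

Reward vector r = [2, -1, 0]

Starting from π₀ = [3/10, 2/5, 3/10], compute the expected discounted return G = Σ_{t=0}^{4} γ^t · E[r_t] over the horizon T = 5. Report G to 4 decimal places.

t=0: π = [0.3000, 0.4000, 0.3000], E[r] = 0.2000, γ^t·E[r] = 0.200000, running G = 0.200000
t=1: π = [0.2800, 0.3900, 0.3300], E[r] = 0.1700, γ^t·E[r] = 0.136000, running G = 0.336000
t=2: π = [0.2780, 0.3890, 0.3330], E[r] = 0.1670, γ^t·E[r] = 0.106880, running G = 0.442880
t=3: π = [0.2778, 0.3889, 0.3333], E[r] = 0.1667, γ^t·E[r] = 0.085350, running G = 0.528230
t=4: π = [0.2778, 0.3889, 0.3333], E[r] = 0.1667, γ^t·E[r] = 0.068268, running G = 0.596498

G = 0.5965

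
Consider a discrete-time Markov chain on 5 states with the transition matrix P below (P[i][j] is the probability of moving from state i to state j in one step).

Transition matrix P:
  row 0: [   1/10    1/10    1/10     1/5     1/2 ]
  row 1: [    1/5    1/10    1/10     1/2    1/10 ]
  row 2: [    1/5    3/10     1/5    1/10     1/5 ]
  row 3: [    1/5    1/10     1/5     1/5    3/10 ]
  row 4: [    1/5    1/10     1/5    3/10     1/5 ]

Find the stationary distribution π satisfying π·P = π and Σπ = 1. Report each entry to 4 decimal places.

π = [0.1818, 0.1337, 0.1684, 0.2499, 0.2662]

Balance equations π_j = Σ_i π_i·P[i][j]:
  π_0 = 1/10·π_0 + 1/5·π_1 + 1/5·π_2 + 1/5·π_3 + 1/5·π_4
  π_1 = 1/10·π_0 + 1/10·π_1 + 3/10·π_2 + 1/10·π_3 + 1/10·π_4
  π_2 = 1/10·π_0 + 1/10·π_1 + 1/5·π_2 + 1/5·π_3 + 1/5·π_4
  π_3 = 1/5·π_0 + 1/2·π_1 + 1/10·π_2 + 1/5·π_3 + 3/10·π_4
  normalize: π_0 + π_1 + π_2 + π_3 + π_4 = 1
Solving the linear system gives exactly π = [2/11, 25/187, 63/374, 514/2057, 1095/4114].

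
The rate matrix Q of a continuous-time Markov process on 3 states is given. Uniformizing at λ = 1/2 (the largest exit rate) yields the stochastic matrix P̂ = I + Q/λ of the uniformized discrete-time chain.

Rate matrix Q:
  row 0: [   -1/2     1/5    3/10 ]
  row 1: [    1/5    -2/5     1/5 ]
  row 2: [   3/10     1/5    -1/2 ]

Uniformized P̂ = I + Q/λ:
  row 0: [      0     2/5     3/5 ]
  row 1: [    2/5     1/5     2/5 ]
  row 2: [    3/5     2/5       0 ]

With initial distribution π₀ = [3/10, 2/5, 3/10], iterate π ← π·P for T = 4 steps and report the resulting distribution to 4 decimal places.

t=0: π = [0.3000, 0.4000, 0.3000]
t=1: π = [0.3400, 0.3200, 0.3400]
t=2: π = [0.3320, 0.3360, 0.3320]
t=3: π = [0.3336, 0.3328, 0.3336]
t=4: π = [0.3333, 0.3334, 0.3333]

π = [0.3333, 0.3334, 0.3333]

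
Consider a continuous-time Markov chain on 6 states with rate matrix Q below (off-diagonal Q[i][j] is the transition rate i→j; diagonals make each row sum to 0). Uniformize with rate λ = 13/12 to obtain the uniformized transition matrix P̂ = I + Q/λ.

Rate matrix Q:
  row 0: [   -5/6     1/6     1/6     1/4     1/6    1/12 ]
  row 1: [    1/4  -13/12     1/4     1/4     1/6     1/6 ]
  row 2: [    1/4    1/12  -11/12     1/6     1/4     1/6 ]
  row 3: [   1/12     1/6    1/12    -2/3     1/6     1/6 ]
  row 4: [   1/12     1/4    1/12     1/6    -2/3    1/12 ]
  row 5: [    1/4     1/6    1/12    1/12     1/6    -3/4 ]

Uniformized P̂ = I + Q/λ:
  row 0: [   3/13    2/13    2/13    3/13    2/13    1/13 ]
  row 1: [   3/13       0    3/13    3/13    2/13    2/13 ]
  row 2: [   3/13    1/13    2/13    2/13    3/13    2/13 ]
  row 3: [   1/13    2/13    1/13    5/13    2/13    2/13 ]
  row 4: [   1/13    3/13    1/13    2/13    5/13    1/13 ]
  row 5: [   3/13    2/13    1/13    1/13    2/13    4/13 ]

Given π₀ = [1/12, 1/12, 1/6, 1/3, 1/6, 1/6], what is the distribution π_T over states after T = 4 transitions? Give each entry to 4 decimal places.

π = [0.1651, 0.1394, 0.1203, 0.2156, 0.2119, 0.1477]

t=0: π = [0.0833, 0.0833, 0.1667, 0.3333, 0.1667, 0.1667]
t=1: π = [0.1538, 0.1410, 0.1090, 0.2308, 0.2051, 0.1603]
t=2: π = [0.1637, 0.1395, 0.1188, 0.2175, 0.2096, 0.1509]
t=3: π = [0.1651, 0.1394, 0.1201, 0.2157, 0.2113, 0.1483]
t=4: π = [0.1651, 0.1394, 0.1203, 0.2156, 0.2119, 0.1477]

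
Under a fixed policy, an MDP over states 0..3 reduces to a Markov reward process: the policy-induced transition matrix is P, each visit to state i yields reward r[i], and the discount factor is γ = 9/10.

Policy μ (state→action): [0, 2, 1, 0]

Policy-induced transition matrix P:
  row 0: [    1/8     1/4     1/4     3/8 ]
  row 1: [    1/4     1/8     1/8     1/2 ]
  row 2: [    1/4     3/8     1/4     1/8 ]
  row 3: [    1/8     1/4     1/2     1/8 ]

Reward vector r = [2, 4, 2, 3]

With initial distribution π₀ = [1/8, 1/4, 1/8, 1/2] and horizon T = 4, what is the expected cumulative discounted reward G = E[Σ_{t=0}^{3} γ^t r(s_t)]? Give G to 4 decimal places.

G = 9.7265

t=0: π = [0.1250, 0.2500, 0.1250, 0.5000], E[r] = 3.0000, γ^t·E[r] = 3.000000, running G = 3.000000
t=1: π = [0.1719, 0.2344, 0.3438, 0.2500], E[r] = 2.7188, γ^t·E[r] = 2.446875, running G = 5.446875
t=2: π = [0.1973, 0.2637, 0.2832, 0.2559], E[r] = 2.7832, γ^t·E[r] = 2.254395, running G = 7.701270
t=3: π = [0.1934, 0.2524, 0.2810, 0.2732], E[r] = 2.7781, γ^t·E[r] = 2.025218, running G = 9.726487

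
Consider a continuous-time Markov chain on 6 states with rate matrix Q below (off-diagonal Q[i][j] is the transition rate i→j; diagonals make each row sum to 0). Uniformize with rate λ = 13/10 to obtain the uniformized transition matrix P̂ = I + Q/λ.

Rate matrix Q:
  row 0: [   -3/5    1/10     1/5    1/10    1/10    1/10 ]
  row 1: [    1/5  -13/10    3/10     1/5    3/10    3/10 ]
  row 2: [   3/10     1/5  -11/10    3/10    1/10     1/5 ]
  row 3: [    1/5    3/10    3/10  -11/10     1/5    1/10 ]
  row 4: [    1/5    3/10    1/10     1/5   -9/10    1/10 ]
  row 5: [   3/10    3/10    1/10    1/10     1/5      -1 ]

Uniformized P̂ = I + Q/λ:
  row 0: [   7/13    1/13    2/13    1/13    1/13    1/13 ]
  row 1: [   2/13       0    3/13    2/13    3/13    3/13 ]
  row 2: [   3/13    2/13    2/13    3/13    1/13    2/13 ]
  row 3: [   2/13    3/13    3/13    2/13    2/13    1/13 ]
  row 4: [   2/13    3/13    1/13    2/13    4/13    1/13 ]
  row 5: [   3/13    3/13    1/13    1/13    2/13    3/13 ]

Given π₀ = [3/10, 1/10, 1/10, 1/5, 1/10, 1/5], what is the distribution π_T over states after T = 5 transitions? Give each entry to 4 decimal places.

t=0: π = [0.3000, 0.1000, 0.1000, 0.2000, 0.1000, 0.2000]
t=1: π = [0.2923, 0.1538, 0.1538, 0.1231, 0.1462, 0.1308]
t=2: π = [0.2882, 0.1385, 0.1538, 0.1331, 0.1538, 0.1325]
t=3: π = [0.2867, 0.1426, 0.1527, 0.1333, 0.1542, 0.1305]
t=4: π = [0.2859, 0.1420, 0.1532, 0.1335, 0.1547, 0.1307]
t=5: π = [0.2856, 0.1422, 0.1531, 0.1336, 0.1548, 0.1307]

π = [0.2856, 0.1422, 0.1531, 0.1336, 0.1548, 0.1307]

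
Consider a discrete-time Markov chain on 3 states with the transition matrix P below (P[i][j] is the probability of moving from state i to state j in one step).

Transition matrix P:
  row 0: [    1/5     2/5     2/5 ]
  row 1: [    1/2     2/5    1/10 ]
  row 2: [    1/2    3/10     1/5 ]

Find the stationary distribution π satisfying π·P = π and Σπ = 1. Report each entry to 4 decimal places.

Balance equations π_j = Σ_i π_i·P[i][j]:
  π_0 = 1/5·π_0 + 1/2·π_1 + 1/2·π_2
  π_1 = 2/5·π_0 + 2/5·π_1 + 3/10·π_2
  normalize: π_0 + π_1 + π_2 = 1
Solving the linear system gives exactly π = [5/13, 44/117, 28/117].

π = [0.3846, 0.3761, 0.2393]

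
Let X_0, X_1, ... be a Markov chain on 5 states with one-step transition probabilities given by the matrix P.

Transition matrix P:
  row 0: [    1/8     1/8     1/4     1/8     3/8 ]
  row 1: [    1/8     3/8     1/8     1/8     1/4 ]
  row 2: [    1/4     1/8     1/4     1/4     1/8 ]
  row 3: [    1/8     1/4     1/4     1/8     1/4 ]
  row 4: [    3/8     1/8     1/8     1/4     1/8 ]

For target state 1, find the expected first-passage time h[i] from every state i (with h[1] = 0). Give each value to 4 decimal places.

h = [6.7668, 0.0000, 6.6810, 5.9303, 6.6917]

First-step conditioning: h[1] = 0; for i ≠ 1, h[i] = 1 + Σ_k P[i][k]·h[k].
  h[0] = 1 + 1/8·h[0] + 1/4·h[2] + 1/8·h[3] + 3/8·h[4]
  h[2] = 1 + 1/4·h[0] + 1/4·h[2] + 1/4·h[3] + 1/8·h[4]
  h[3] = 1 + 1/8·h[0] + 1/4·h[2] + 1/8·h[3] + 1/4·h[4]
  h[4] = 1 + 3/8·h[0] + 1/8·h[2] + 1/4·h[3] + 1/8·h[4]
Solving the 4×4 linear system over states ≠ 1 gives exactly h = [2524/373, 0, 2492/373, 2212/373, 2496/373] (h[1] = 0 is the target).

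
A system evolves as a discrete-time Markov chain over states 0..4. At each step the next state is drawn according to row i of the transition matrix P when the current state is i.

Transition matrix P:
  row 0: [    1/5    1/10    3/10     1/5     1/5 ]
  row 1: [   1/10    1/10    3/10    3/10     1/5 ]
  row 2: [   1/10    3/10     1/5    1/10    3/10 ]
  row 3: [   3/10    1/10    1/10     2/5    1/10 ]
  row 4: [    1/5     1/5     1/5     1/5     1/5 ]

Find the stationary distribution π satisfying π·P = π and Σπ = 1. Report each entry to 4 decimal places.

π = [0.1872, 0.1618, 0.2105, 0.2439, 0.1967]

Balance equations π_j = Σ_i π_i·P[i][j]:
  π_0 = 1/5·π_0 + 1/10·π_1 + 1/10·π_2 + 3/10·π_3 + 1/5·π_4
  π_1 = 1/10·π_0 + 1/10·π_1 + 3/10·π_2 + 1/10·π_3 + 1/5·π_4
  π_2 = 3/10·π_0 + 3/10·π_1 + 1/5·π_2 + 1/10·π_3 + 1/5·π_4
  π_3 = 1/5·π_0 + 3/10·π_1 + 1/10·π_2 + 2/5·π_3 + 1/5·π_4
  normalize: π_0 + π_1 + π_2 + π_3 + π_4 = 1
Solving the linear system gives exactly π = [1636/8741, 1414/8741, 1840/8741, 2132/8741, 1719/8741].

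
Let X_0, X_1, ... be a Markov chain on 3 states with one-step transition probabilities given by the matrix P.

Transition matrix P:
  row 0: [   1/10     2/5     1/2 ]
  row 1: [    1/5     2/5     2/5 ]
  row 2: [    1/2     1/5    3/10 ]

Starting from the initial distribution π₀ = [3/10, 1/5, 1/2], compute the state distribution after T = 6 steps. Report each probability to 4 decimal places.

π = [0.2881, 0.3220, 0.3899]

t=0: π = [0.3000, 0.2000, 0.5000]
t=1: π = [0.3200, 0.3000, 0.3800]
t=2: π = [0.2820, 0.3240, 0.3940]
t=3: π = [0.2900, 0.3212, 0.3888]
t=4: π = [0.2876, 0.3222, 0.3901]
t=5: π = [0.2883, 0.3220, 0.3898]
t=6: π = [0.2881, 0.3220, 0.3899]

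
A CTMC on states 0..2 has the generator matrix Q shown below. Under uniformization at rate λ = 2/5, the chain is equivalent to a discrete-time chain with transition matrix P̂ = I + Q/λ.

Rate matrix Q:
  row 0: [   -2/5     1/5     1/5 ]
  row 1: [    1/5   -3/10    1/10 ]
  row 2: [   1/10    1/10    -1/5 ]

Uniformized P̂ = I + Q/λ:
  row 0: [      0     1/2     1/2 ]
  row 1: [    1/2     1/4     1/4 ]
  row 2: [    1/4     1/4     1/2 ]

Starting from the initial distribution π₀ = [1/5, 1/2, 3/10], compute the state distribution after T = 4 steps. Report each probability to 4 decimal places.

π = [0.2598, 0.3180, 0.4223]

t=0: π = [0.2000, 0.5000, 0.3000]
t=1: π = [0.3250, 0.3000, 0.3750]
t=2: π = [0.2438, 0.3313, 0.4250]
t=3: π = [0.2719, 0.3109, 0.4172]
t=4: π = [0.2598, 0.3180, 0.4223]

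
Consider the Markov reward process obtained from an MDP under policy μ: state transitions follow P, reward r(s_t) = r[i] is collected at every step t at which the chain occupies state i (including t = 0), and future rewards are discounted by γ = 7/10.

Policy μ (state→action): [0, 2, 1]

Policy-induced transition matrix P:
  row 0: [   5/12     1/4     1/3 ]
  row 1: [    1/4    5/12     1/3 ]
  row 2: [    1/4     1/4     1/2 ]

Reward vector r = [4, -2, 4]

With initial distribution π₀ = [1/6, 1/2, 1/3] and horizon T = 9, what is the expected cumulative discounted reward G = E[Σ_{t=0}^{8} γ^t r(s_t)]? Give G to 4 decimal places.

G = 5.6789

t=0: π = [0.1667, 0.5000, 0.3333], E[r] = 1.0000, γ^t·E[r] = 1.000000, running G = 1.000000
t=1: π = [0.2778, 0.3333, 0.3889], E[r] = 2.0000, γ^t·E[r] = 1.400000, running G = 2.400000
t=2: π = [0.2963, 0.3056, 0.3981], E[r] = 2.1667, γ^t·E[r] = 1.061667, running G = 3.461667
t=3: π = [0.2994, 0.3009, 0.3997], E[r] = 2.1944, γ^t·E[r] = 0.752694, running G = 4.214361
t=4: π = [0.2999, 0.3002, 0.3999], E[r] = 2.1991, γ^t·E[r] = 0.527998, running G = 4.742359
t=5: π = [0.3000, 0.3000, 0.4000], E[r] = 2.1998, γ^t·E[r] = 0.369728, running G = 5.112087
t=6: π = [0.3000, 0.3000, 0.4000], E[r] = 2.2000, γ^t·E[r] = 0.258825, running G = 5.370912
t=7: π = [0.3000, 0.3000, 0.4000], E[r] = 2.2000, γ^t·E[r] = 0.181179, running G = 5.552091
t=8: π = [0.3000, 0.3000, 0.4000], E[r] = 2.2000, γ^t·E[r] = 0.126826, running G = 5.678916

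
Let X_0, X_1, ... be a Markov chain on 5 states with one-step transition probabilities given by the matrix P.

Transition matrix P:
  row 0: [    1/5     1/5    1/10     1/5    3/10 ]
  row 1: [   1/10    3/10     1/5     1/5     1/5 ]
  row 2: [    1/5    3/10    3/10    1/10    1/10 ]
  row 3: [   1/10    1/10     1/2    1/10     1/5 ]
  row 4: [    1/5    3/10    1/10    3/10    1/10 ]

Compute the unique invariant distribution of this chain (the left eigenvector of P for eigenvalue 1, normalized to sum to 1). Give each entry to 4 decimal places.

π = [0.1575, 0.2492, 0.2439, 0.1755, 0.1740]

Balance equations π_j = Σ_i π_i·P[i][j]:
  π_0 = 1/5·π_0 + 1/10·π_1 + 1/5·π_2 + 1/10·π_3 + 1/5·π_4
  π_1 = 1/5·π_0 + 3/10·π_1 + 3/10·π_2 + 1/10·π_3 + 3/10·π_4
  π_2 = 1/10·π_0 + 1/5·π_1 + 3/10·π_2 + 1/2·π_3 + 1/10·π_4
  π_3 = 1/5·π_0 + 1/5·π_1 + 1/10·π_2 + 1/10·π_3 + 3/10·π_4
  normalize: π_0 + π_1 + π_2 + π_3 + π_4 = 1
Solving the linear system gives exactly π = [791/5021, 1251/5021, 2449/10042, 881/5021, 1747/10042].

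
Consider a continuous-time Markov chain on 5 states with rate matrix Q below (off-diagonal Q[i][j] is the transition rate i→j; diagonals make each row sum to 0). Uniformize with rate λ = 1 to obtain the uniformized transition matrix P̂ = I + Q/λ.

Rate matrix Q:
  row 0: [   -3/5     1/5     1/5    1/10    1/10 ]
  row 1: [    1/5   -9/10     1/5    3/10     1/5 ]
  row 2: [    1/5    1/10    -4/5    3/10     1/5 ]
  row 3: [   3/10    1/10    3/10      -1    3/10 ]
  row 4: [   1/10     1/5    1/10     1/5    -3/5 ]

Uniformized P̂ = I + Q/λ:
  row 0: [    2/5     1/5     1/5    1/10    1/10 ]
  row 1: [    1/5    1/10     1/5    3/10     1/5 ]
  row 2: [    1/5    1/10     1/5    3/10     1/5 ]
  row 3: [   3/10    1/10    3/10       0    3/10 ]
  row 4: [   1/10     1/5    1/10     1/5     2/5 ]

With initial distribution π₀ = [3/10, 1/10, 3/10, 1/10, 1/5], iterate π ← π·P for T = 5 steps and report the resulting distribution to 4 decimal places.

π = [0.2418, 0.1483, 0.1934, 0.1750, 0.2415]

t=0: π = [0.3000, 0.1000, 0.3000, 0.1000, 0.2000]
t=1: π = [0.2500, 0.1500, 0.1900, 0.1900, 0.2200]
t=2: π = [0.2470, 0.1470, 0.1970, 0.1710, 0.2380]
t=3: π = [0.2427, 0.1485, 0.1933, 0.1755, 0.2400]
t=4: π = [0.2421, 0.1483, 0.1936, 0.1748, 0.2413]
t=5: π = [0.2418, 0.1483, 0.1934, 0.1750, 0.2415]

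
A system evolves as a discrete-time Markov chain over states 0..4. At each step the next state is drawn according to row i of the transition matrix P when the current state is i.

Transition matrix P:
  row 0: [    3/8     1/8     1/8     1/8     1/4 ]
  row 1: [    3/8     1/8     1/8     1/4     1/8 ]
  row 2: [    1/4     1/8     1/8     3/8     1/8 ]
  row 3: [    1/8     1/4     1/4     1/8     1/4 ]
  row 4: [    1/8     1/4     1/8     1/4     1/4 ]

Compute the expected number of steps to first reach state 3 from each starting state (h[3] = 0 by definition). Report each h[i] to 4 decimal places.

First-step conditioning: h[3] = 0; for i ≠ 3, h[i] = 1 + Σ_k P[i][k]·h[k].
  h[0] = 1 + 3/8·h[0] + 1/8·h[1] + 1/8·h[2] + 1/4·h[4]
  h[1] = 1 + 3/8·h[0] + 1/8·h[1] + 1/8·h[2] + 1/8·h[4]
  h[2] = 1 + 1/4·h[0] + 1/8·h[1] + 1/8·h[2] + 1/8·h[4]
  h[4] = 1 + 1/8·h[0] + 1/4·h[1] + 1/8·h[2] + 1/4·h[4]
Solving the 4×4 linear system over states ≠ 3 gives exactly h = [4160/841, 128/29, 3192/841, 0, 3584/841] (h[3] = 0 is the target).

h = [4.9465, 4.4138, 3.7955, 0.0000, 4.2616]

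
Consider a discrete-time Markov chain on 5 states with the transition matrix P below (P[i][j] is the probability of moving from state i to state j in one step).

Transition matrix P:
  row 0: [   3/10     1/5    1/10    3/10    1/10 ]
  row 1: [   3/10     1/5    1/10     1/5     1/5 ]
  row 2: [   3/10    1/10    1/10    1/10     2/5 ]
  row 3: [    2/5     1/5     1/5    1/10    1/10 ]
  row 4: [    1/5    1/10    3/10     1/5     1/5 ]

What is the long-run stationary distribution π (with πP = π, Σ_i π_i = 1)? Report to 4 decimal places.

π = [0.3014, 0.1663, 0.1558, 0.1950, 0.1815]

Balance equations π_j = Σ_i π_i·P[i][j]:
  π_0 = 3/10·π_0 + 3/10·π_1 + 3/10·π_2 + 2/5·π_3 + 1/5·π_4
  π_1 = 1/5·π_0 + 1/5·π_1 + 1/10·π_2 + 1/5·π_3 + 1/10·π_4
  π_2 = 1/10·π_0 + 1/10·π_1 + 1/10·π_2 + 1/5·π_3 + 3/10·π_4
  π_3 = 3/10·π_0 + 1/5·π_1 + 1/10·π_2 + 1/10·π_3 + 1/5·π_4
  normalize: π_0 + π_1 + π_2 + π_3 + π_4 = 1
Solving the linear system gives exactly π = [3141/10423, 1733/10423, 232/1489, 2033/10423, 1892/10423].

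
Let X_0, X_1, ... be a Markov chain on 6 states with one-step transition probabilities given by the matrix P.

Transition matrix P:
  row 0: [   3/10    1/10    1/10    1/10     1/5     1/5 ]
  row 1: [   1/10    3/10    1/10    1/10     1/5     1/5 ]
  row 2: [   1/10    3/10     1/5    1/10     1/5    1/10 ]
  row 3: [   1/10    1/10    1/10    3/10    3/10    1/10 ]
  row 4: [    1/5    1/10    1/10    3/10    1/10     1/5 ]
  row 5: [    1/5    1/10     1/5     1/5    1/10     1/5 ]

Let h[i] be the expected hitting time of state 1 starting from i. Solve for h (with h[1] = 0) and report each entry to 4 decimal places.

First-step conditioning: h[1] = 0; for i ≠ 1, h[i] = 1 + Σ_k P[i][k]·h[k].
  h[0] = 1 + 3/10·h[0] + 1/10·h[2] + 1/10·h[3] + 1/5·h[4] + 1/5·h[5]
  h[2] = 1 + 1/10·h[0] + 1/5·h[2] + 1/10·h[3] + 1/5·h[4] + 1/10·h[5]
  h[3] = 1 + 1/10·h[0] + 1/10·h[2] + 3/10·h[3] + 3/10·h[4] + 1/10·h[5]
  h[4] = 1 + 1/5·h[0] + 1/10·h[2] + 3/10·h[3] + 1/10·h[4] + 1/5·h[5]
  h[5] = 1 + 1/5·h[0] + 1/5·h[2] + 1/5·h[3] + 1/10·h[4] + 1/5·h[5]
Solving the 5×5 linear system over states ≠ 1 gives exactly h = [79070/9959, 0, 61690/9959, 79290/9959, 79110/9959, 77350/9959] (h[1] = 0 is the target).

h = [7.9396, 0.0000, 6.1944, 7.9616, 7.9436, 7.7668]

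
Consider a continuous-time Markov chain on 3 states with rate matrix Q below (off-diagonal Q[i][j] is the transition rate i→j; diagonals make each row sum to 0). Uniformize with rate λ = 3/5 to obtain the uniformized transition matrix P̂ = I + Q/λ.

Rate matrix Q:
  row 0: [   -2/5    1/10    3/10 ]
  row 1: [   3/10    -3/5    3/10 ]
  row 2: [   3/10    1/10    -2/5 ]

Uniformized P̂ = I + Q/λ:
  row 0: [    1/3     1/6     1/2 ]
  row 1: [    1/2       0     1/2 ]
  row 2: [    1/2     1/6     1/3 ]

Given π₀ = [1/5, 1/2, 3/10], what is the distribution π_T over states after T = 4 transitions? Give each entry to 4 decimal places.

π = [0.4284, 0.1431, 0.4285]

t=0: π = [0.2000, 0.5000, 0.3000]
t=1: π = [0.4667, 0.0833, 0.4500]
t=2: π = [0.4222, 0.1528, 0.4250]
t=3: π = [0.4296, 0.1412, 0.4292]
t=4: π = [0.4284, 0.1431, 0.4285]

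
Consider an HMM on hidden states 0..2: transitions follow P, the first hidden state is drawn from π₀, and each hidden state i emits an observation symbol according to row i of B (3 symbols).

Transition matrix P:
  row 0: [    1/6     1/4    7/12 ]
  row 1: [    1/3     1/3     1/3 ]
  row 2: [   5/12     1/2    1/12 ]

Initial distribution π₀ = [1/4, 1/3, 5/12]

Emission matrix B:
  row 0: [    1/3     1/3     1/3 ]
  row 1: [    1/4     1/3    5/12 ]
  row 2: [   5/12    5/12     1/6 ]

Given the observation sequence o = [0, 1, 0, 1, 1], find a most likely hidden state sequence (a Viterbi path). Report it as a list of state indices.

t=0: δ = [8.333e-02, 8.333e-02, 1.736e-01]  (obs o_0=0)
t=1: δ = [2.411e-02, 2.894e-02, 2.025e-02]  ψ = [2, 2, 0]  (obs o_1=1)
t=2: δ = [3.215e-03, 2.532e-03, 5.861e-03]  ψ = [1, 2, 0]  (obs o_2=0)
t=3: δ = [8.140e-04, 9.768e-04, 7.814e-04]  ψ = [2, 2, 0]  (obs o_3=1)
t=4: δ = [1.085e-04, 1.302e-04, 1.978e-04]  ψ = [1, 2, 0]  (obs o_4=1)
backtrack: best end state = 2; path = [2, 0, 2, 0, 2]

path = [2, 0, 2, 0, 2]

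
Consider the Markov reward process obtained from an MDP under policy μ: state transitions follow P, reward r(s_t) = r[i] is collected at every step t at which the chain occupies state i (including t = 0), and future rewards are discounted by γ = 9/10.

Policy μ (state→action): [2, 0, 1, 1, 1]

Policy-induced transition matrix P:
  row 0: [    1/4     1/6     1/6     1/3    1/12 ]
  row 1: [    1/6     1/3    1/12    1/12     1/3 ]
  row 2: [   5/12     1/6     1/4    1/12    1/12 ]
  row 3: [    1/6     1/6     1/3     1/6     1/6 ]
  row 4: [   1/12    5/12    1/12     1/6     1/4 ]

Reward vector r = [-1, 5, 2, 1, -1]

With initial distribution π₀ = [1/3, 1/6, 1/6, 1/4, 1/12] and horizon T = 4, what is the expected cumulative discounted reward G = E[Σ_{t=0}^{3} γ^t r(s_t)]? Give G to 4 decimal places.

G = 4.2509

t=0: π = [0.3333, 0.1667, 0.1667, 0.2500, 0.0833], E[r] = 1.0000, γ^t·E[r] = 1.000000, running G = 1.000000
t=1: π = [0.2292, 0.2153, 0.2014, 0.1944, 0.1597], E[r] = 1.2847, γ^t·E[r] = 1.156250, running G = 2.156250
t=2: π = [0.2228, 0.2425, 0.1846, 0.1701, 0.1800], E[r] = 1.3490, γ^t·E[r] = 1.092656, running G = 3.248906
t=3: π = [0.2164, 0.2521, 0.1752, 0.1682, 0.1881], E[r] = 1.3745, γ^t·E[r] = 1.001988, running G = 4.250895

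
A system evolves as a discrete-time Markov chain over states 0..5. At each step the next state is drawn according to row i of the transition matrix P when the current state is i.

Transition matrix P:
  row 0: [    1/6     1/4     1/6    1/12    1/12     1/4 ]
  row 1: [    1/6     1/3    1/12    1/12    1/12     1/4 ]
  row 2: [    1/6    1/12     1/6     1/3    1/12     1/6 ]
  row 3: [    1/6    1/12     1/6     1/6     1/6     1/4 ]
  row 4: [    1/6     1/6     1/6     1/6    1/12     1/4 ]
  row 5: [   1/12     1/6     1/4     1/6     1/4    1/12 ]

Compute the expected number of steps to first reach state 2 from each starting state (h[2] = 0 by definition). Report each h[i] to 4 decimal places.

First-step conditioning: h[2] = 0; for i ≠ 2, h[i] = 1 + Σ_k P[i][k]·h[k].
  h[0] = 1 + 1/6·h[0] + 1/4·h[1] + 1/12·h[3] + 1/12·h[4] + 1/4·h[5]
  h[1] = 1 + 1/6·h[0] + 1/3·h[1] + 1/12·h[3] + 1/12·h[4] + 1/4·h[5]
  h[3] = 1 + 1/6·h[0] + 1/12·h[1] + 1/6·h[3] + 1/6·h[4] + 1/4·h[5]
  h[4] = 1 + 1/6·h[0] + 1/6·h[1] + 1/6·h[3] + 1/12·h[4] + 1/4·h[5]
  h[5] = 1 + 1/12·h[0] + 1/6·h[1] + 1/6·h[3] + 1/4·h[4] + 1/12·h[5]
Solving the 5×5 linear system over states ≠ 2 gives exactly h = [242088/40247, 264096/40247, 0, 237888/40247, 239904/40247, 222612/40247] (h[2] = 0 is the target).

h = [6.0151, 6.5619, 0.0000, 5.9107, 5.9608, 5.5311]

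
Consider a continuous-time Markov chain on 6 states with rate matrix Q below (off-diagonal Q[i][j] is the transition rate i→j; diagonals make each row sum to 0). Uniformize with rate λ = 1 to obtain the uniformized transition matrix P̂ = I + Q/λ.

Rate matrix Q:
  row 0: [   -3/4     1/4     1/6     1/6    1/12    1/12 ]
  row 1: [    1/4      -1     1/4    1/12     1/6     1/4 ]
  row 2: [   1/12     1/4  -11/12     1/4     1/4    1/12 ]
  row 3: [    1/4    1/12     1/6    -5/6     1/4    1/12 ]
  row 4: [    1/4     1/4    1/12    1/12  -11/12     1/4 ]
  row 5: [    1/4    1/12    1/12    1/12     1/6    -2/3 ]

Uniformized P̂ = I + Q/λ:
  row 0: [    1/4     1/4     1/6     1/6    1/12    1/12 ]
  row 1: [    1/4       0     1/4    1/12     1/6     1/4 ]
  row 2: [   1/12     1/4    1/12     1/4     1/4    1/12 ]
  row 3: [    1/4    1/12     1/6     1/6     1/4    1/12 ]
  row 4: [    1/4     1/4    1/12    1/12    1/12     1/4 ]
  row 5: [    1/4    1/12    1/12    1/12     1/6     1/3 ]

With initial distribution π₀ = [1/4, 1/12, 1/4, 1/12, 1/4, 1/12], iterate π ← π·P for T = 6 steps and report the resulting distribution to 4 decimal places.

π = [0.2267, 0.1575, 0.1399, 0.1369, 0.1577, 0.1812]

t=0: π = [0.2500, 0.0833, 0.2500, 0.0833, 0.2500, 0.0833]
t=1: π = [0.2083, 0.2014, 0.1250, 0.1528, 0.1528, 0.1597]
t=2: π = [0.2292, 0.1476, 0.1470, 0.1343, 0.1597, 0.1823]
t=3: π = [0.2255, 0.1603, 0.1382, 0.1381, 0.1577, 0.1801]
t=4: π = [0.2270, 0.1569, 0.1404, 0.1367, 0.1578, 0.1814]
t=5: π = [0.2266, 0.1578, 0.1398, 0.1370, 0.1577, 0.1811]
t=6: π = [0.2267, 0.1575, 0.1399, 0.1369, 0.1577, 0.1812]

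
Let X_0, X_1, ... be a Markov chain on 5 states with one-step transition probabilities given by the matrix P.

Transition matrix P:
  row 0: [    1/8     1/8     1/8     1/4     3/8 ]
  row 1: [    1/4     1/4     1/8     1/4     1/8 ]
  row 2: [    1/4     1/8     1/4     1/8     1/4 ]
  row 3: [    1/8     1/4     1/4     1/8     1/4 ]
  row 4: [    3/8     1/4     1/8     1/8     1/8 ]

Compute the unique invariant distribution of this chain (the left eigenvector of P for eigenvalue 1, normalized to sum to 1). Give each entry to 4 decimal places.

Balance equations π_j = Σ_i π_i·P[i][j]:
  π_0 = 1/8·π_0 + 1/4·π_1 + 1/4·π_2 + 1/8·π_3 + 3/8·π_4
  π_1 = 1/8·π_0 + 1/4·π_1 + 1/8·π_2 + 1/4·π_3 + 1/4·π_4
  π_2 = 1/8·π_0 + 1/8·π_1 + 1/4·π_2 + 1/4·π_3 + 1/8·π_4
  π_3 = 1/4·π_0 + 1/4·π_1 + 1/8·π_2 + 1/8·π_3 + 1/8·π_4
  normalize: π_0 + π_1 + π_2 + π_3 + π_4 = 1
Solving the linear system gives exactly π = [516/2269, 455/2269, 382/2269, 405/2269, 511/2269].

π = [0.2274, 0.2005, 0.1684, 0.1785, 0.2252]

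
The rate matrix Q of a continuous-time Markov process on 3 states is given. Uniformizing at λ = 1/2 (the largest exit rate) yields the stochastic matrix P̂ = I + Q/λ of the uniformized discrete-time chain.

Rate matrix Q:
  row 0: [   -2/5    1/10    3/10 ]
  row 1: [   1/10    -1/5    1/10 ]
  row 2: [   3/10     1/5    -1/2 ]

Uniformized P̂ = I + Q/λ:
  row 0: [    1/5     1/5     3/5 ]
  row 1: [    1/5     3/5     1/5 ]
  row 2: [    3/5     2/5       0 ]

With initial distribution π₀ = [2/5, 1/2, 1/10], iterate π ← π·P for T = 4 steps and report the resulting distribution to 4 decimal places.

π = [0.3155, 0.4258, 0.2587]

t=0: π = [0.4000, 0.5000, 0.1000]
t=1: π = [0.2400, 0.4200, 0.3400]
t=2: π = [0.3360, 0.4360, 0.2280]
t=3: π = [0.2912, 0.4200, 0.2888]
t=4: π = [0.3155, 0.4258, 0.2587]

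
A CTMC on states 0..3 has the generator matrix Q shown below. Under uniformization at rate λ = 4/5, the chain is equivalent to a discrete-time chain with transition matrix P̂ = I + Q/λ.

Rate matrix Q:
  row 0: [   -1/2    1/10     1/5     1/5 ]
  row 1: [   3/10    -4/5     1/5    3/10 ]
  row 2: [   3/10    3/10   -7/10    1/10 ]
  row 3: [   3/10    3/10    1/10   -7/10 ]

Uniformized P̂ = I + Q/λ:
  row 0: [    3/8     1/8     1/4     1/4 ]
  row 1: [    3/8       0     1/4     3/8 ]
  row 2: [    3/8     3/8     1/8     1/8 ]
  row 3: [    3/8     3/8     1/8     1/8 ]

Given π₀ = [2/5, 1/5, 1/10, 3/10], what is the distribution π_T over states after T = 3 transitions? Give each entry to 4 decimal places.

t=0: π = [0.4000, 0.2000, 0.1000, 0.3000]
t=1: π = [0.3750, 0.2000, 0.2000, 0.2250]
t=2: π = [0.3750, 0.2063, 0.1969, 0.2219]
t=3: π = [0.3750, 0.2039, 0.1977, 0.2234]

π = [0.3750, 0.2039, 0.1977, 0.2234]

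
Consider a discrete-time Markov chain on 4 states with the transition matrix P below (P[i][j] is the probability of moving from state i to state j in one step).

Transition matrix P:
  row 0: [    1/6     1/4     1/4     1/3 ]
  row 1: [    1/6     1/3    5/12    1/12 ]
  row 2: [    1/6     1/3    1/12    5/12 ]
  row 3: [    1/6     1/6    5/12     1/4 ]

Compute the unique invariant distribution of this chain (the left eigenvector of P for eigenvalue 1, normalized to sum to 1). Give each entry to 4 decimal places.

Balance equations π_j = Σ_i π_i·P[i][j]:
  π_0 = 1/6·π_0 + 1/6·π_1 + 1/6·π_2 + 1/6·π_3
  π_1 = 1/4·π_0 + 1/3·π_1 + 1/3·π_2 + 1/6·π_3
  π_2 = 1/4·π_0 + 5/12·π_1 + 1/12·π_2 + 5/12·π_3
  normalize: π_0 + π_1 + π_2 + π_3 = 1
Solving the linear system gives exactly π = [1/6, 11/40, 7/24, 4/15].

π = [0.1667, 0.2750, 0.2917, 0.2667]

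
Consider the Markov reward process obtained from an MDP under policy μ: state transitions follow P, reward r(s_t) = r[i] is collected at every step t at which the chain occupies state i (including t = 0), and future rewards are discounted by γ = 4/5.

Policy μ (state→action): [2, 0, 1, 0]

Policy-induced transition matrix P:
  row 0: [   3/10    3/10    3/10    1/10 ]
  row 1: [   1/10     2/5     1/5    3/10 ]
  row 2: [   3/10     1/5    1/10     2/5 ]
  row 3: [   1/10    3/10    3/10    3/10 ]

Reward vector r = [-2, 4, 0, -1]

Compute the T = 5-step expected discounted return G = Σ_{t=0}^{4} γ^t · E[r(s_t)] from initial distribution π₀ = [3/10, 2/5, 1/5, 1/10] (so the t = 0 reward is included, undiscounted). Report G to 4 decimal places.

t=0: π = [0.3000, 0.4000, 0.2000, 0.1000], E[r] = 0.9000, γ^t·E[r] = 0.900000, running G = 0.900000
t=1: π = [0.2000, 0.3200, 0.2200, 0.2600], E[r] = 0.6200, γ^t·E[r] = 0.496000, running G = 1.396000
t=2: π = [0.1840, 0.3100, 0.2240, 0.2820], E[r] = 0.5900, γ^t·E[r] = 0.377600, running G = 1.773600
t=3: π = [0.1816, 0.3086, 0.2242, 0.2856], E[r] = 0.5856, γ^t·E[r] = 0.299827, running G = 2.073427
t=4: π = [0.1812, 0.3084, 0.2243, 0.2861], E[r] = 0.5853, γ^t·E[r] = 0.239755, running G = 2.313182

G = 2.3132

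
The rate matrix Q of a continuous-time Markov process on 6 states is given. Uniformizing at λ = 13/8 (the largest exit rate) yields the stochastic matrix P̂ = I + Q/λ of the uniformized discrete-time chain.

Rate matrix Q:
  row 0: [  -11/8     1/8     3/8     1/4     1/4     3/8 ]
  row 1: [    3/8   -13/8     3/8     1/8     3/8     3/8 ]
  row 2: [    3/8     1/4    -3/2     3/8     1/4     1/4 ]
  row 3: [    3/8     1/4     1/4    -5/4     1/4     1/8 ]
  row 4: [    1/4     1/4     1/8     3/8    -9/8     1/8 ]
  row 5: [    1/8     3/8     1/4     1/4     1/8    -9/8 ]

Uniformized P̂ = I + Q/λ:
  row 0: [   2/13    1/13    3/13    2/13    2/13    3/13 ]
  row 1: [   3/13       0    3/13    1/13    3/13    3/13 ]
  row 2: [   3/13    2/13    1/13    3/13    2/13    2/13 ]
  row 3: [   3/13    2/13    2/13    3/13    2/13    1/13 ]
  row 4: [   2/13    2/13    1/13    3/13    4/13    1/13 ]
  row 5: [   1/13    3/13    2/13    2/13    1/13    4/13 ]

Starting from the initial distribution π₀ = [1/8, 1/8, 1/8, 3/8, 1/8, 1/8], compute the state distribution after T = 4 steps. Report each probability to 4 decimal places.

t=0: π = [0.1250, 0.1250, 0.1250, 0.3750, 0.1250, 0.1250]
t=1: π = [0.1923, 0.1346, 0.1538, 0.1923, 0.1731, 0.1538]
t=2: π = [0.1790, 0.1302, 0.1538, 0.1834, 0.1790, 0.1746]
t=3: π = [0.1764, 0.1335, 0.1520, 0.1835, 0.1780, 0.1766]
t=4: π = [0.1763, 0.1333, 0.1523, 0.1831, 0.1779, 0.1770]

π = [0.1763, 0.1333, 0.1523, 0.1831, 0.1779, 0.1770]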